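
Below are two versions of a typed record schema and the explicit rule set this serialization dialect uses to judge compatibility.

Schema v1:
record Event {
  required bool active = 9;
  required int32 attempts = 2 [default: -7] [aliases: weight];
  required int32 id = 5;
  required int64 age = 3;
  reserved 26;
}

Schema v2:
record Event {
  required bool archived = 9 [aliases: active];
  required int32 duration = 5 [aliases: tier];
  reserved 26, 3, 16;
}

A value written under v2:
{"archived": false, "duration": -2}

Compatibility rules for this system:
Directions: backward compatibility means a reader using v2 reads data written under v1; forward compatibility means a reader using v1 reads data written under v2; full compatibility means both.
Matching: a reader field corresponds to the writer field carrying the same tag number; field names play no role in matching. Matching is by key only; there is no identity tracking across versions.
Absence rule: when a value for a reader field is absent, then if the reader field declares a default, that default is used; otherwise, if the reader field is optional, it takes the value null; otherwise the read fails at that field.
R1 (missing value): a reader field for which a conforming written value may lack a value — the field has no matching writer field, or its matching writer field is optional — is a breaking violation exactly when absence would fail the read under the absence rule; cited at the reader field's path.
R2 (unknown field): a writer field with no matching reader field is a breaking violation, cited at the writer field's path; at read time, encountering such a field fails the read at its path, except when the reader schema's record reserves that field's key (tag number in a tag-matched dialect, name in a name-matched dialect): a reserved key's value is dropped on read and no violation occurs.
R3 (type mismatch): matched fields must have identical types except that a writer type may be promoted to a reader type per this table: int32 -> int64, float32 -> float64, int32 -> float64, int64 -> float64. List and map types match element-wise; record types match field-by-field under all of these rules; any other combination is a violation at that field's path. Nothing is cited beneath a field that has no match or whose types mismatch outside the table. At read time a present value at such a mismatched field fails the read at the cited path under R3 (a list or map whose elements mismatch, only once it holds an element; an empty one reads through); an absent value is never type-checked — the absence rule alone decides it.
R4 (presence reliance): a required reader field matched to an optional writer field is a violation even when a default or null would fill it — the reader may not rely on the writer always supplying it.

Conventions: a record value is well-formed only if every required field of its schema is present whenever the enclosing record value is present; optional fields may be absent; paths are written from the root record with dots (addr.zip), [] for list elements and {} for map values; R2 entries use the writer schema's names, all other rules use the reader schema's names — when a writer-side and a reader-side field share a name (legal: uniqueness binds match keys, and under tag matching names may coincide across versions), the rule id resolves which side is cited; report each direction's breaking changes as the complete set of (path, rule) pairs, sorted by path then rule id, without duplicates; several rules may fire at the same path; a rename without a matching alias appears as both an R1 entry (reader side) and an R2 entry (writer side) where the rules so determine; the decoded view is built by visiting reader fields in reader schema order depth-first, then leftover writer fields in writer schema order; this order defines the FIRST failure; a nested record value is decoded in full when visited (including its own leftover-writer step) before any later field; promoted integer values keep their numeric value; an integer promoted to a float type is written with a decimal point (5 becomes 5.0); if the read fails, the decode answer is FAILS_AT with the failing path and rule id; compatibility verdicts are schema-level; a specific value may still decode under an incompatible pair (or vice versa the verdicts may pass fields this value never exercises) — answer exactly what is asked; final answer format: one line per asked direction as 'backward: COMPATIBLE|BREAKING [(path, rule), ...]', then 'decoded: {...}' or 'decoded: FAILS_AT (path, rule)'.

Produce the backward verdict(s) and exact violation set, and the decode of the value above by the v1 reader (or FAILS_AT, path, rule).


in Event below, arrows point writer -> reader
checking backward for Event: reader v2 against writer v1:
  archived: paired with writer active (bool -> bool; writer required)
  duration: paired with writer id (int32 -> int32; writer required)
  writer field attempts has no reader counterpart
  writer field age has no reader counterpart
  violation R2 at attempts
  => 1 violation(s): backward is BREAKING for Event
decode (reader v1):
  active := false (from writer archived)
  attempts := -7 (absent -> default)
  id := -2 (from writer duration)
  read fails at age under R1 (no fill)
  => FAILS_AT (age, R1)
ruling out the remaining Event differences:
  renamed field id to duration in record Event -> inert for the asked Event verdict: nothing fires
  renamed field active to archived in record Event (alias active declared on the renamed field) -> inert for the asked Event verdict: nothing fires

backward: BREAKING [(attempts, R2)]; decoded: FAILS_AT (age, R1)


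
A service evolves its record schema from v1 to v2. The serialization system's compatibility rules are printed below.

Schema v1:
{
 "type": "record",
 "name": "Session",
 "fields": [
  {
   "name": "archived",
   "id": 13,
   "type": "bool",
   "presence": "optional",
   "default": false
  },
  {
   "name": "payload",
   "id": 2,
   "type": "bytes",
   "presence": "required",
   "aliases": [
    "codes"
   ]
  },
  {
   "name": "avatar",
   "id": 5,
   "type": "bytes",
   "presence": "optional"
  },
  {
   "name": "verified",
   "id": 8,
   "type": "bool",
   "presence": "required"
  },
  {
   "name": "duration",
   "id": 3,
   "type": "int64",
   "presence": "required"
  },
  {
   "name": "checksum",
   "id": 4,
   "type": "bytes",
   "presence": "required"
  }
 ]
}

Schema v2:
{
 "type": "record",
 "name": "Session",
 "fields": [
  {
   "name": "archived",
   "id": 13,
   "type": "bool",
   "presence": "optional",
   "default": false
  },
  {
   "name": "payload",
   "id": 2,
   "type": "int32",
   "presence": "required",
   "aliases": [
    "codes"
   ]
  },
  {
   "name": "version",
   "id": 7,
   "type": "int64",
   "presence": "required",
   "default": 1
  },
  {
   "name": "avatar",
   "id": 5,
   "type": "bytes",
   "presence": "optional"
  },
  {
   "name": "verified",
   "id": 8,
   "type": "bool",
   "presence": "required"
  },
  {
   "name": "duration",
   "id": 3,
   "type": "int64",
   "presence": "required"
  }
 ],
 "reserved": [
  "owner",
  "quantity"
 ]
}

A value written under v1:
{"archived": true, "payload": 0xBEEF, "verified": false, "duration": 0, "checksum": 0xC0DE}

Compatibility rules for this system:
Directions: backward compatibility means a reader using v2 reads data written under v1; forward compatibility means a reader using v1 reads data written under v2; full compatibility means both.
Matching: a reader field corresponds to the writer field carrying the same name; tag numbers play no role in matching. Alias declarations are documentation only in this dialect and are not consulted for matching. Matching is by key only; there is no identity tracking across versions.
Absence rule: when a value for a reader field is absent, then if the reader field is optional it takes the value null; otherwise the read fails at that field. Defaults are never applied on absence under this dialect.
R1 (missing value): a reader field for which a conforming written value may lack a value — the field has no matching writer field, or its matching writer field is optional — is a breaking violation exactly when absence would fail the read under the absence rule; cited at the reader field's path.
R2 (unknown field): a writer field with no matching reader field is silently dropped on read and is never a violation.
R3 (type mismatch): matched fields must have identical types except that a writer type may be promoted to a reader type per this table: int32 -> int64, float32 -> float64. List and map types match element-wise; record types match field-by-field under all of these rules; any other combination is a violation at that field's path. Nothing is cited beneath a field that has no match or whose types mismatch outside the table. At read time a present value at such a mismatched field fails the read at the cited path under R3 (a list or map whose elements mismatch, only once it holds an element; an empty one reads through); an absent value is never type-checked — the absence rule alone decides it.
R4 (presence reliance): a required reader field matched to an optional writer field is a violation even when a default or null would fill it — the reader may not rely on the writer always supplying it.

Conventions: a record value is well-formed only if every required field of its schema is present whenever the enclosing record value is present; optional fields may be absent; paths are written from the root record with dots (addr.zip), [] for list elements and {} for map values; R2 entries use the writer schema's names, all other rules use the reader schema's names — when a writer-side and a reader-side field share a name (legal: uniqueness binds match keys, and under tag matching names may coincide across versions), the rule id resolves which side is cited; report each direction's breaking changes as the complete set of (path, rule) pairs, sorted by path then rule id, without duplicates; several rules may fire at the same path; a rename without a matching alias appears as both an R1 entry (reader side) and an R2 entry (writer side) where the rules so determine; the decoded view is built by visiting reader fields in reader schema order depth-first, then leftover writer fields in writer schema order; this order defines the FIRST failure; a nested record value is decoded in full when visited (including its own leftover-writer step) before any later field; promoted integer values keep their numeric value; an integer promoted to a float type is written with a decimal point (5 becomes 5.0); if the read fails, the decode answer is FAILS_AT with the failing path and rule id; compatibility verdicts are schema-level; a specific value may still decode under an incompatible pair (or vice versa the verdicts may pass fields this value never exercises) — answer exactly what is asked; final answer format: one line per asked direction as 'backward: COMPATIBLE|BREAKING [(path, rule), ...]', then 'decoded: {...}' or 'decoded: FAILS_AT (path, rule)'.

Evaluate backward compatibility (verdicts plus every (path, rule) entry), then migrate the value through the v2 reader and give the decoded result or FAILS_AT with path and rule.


arrows below run writer -> reader for Session
checking backward for Session: reader v2 against writer v1:
  archived: paired with writer archived (bool -> bool; writer optional)
  payload: paired with writer payload (bytes -> int32; writer required)
  version has no writer counterpart
  avatar: paired with writer avatar (bytes -> bytes; writer optional)
  verified: paired with writer verified (bool -> bool; writer required)
  duration: paired with writer duration (int64 -> int64; writer required)
  writer checksum: unknown to reader
  rule R3 violated at payload
  rule R1 violated at version
  => backward: BREAKING (2)
decode walk for Session under reader schema v2:
  archived := true
  read fails at payload under R3
  => FAILS_AT (payload, R3)
the other Session changes do not affect what is asked:
  removed field checksum from record Session -> fires only in the forward direction of Session, which is not asked here

backward: BREAKING [(payload, R3), (version, R1)]; decoded: FAILS_AT (payload, R3)


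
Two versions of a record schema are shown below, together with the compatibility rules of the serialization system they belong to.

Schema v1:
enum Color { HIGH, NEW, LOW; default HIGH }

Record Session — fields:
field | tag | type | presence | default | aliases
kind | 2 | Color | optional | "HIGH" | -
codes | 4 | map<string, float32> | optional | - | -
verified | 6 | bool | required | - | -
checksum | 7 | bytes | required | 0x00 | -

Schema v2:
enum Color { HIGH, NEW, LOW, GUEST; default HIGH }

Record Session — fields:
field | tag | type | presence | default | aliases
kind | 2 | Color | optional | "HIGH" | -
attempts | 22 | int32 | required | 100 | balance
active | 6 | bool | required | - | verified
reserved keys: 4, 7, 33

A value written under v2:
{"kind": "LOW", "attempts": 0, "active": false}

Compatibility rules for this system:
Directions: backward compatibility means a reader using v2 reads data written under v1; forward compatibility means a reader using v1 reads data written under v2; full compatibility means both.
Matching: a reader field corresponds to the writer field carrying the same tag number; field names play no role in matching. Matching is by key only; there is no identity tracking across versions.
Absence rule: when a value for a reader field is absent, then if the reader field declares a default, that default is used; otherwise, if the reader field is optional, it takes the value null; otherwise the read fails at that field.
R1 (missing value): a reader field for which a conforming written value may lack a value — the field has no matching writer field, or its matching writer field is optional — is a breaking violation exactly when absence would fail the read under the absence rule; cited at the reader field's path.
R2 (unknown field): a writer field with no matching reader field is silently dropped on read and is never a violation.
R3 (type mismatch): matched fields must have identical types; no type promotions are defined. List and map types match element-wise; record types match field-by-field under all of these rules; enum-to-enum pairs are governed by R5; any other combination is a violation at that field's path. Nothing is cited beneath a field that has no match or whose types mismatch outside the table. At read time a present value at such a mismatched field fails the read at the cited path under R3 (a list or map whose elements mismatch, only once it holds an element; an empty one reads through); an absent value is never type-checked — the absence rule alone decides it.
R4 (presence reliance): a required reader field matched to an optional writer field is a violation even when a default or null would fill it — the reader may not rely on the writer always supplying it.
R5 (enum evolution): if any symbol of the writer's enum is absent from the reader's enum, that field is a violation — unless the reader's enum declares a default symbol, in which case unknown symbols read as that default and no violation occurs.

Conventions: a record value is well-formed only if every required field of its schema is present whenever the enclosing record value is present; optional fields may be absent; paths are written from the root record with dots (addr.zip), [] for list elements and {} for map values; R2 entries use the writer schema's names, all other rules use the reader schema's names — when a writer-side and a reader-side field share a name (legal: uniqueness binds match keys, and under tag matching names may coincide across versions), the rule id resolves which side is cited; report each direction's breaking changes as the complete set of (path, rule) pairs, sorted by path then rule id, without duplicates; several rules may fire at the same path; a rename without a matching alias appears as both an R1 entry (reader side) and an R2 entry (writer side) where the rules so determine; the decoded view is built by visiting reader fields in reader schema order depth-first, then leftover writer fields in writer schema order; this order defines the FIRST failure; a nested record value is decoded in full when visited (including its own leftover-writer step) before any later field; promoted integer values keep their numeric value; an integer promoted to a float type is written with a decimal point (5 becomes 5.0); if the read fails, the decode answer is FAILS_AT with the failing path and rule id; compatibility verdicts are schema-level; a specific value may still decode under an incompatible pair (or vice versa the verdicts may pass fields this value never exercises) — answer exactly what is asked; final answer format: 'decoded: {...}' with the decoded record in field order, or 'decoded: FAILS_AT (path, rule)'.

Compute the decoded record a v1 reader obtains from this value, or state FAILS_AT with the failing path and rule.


the writer's type comes first in each Session pair
migrating the Session value to v1:
  kind := "LOW"
  codes := null (missing; optional => null)
  verified := false (from writer active)
  checksum := 0x00 (missing; default applied)
  writer attempts: no reader field; dropped
  => decoded: {"kind": "LOW", "codes": null, "verified": false, "checksum": 0x00}
remaining Session differences; none change what is asked:
  enum Color (field kind in record Session): symbol GUEST added -> no rule fires on it and the decoded Session view is identical with or without it
  removed field codes from record Session (its key 4 joins the reserved list) -> no rule fires on it and the decoded Session view is identical with or without it
  removed field checksum from record Session (its key 7 joins the reserved list) -> no rule fires on it and the decoded Session view is identical with or without it
  renamed field verified to active in record Session (alias verified declared on the renamed field) -> no rule fires on it and the decoded Session view is identical with or without it
  added field attempts to record Session: required int32, tag 22, default 100 (in v2 it sits immediately before active) -> no rule fires on it and the decoded Session view is identical with or without it

decoded: {"kind": "LOW", "codes": null, "verified": false, "checksum": 0x00}


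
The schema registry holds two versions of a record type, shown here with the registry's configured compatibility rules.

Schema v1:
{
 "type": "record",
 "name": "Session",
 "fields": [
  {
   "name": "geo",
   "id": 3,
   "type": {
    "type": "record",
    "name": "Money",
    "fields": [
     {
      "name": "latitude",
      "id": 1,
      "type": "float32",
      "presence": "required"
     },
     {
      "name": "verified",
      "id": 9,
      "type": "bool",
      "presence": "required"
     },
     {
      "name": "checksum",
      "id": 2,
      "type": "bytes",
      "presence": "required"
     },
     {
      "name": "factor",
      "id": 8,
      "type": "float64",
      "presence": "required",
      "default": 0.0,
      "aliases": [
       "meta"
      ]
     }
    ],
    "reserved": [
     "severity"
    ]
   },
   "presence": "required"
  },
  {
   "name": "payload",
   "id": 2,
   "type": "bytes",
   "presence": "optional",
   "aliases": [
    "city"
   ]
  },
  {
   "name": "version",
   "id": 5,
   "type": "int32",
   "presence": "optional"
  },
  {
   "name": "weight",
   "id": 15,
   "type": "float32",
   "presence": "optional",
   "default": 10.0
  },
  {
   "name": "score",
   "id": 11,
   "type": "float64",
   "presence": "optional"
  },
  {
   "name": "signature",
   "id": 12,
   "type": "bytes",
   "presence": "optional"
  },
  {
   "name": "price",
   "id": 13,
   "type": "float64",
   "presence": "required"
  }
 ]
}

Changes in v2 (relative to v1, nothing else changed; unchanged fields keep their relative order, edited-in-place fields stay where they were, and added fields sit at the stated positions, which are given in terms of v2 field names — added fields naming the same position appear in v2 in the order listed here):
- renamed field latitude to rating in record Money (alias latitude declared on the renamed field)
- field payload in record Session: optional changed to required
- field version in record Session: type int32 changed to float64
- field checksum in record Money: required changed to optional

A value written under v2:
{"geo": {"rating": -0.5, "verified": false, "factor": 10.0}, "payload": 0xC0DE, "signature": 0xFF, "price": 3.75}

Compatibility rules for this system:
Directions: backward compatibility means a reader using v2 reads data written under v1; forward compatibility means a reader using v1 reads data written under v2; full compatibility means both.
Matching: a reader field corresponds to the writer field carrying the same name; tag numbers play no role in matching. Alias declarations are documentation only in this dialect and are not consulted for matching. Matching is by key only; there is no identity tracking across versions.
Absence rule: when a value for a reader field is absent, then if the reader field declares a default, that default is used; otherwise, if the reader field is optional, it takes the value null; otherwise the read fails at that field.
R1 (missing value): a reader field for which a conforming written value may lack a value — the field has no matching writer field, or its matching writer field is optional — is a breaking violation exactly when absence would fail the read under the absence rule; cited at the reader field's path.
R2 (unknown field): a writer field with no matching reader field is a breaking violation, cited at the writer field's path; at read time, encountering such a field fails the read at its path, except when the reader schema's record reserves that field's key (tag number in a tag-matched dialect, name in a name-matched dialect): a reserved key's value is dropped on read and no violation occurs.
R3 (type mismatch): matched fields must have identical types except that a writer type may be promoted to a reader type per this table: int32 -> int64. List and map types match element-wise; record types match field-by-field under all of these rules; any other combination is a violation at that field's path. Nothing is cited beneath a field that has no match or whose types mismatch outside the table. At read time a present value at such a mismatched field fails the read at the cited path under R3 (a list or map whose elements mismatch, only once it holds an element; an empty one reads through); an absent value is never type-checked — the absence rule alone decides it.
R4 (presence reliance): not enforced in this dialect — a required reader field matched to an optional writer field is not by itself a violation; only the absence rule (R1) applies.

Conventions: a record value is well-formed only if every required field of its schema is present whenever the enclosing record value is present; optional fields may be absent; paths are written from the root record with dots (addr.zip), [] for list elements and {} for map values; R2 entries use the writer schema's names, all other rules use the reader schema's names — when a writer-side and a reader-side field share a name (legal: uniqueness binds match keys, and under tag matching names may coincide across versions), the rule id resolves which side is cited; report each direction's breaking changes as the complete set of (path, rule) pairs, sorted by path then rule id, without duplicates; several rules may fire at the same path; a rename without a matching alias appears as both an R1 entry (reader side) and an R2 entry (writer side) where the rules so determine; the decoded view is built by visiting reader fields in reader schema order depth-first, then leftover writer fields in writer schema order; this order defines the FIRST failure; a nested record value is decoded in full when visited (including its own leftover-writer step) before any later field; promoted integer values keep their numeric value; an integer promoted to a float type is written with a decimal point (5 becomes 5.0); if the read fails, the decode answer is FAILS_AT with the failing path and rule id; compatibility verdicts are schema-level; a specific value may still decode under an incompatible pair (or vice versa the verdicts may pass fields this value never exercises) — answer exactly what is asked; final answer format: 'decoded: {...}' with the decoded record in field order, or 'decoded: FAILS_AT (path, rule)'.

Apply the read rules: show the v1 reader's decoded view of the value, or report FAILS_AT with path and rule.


the writer's type comes first in each Session pair
migrating the Session value to v1:
  read fails at geo.latitude under R1 (no fill)
  => FAILS_AT (geo.latitude, R1)
diffs on Session not affecting the asked answer:
  field payload in record Session: optional changed to required -> matters for Session compatibility verdicts, not for this value's decode
  field version in record Session: type int32 changed to float64 -> matters for Session compatibility verdicts, not for this value's decode
  field checksum in record Money: required changed to optional -> matters for Session compatibility verdicts, not for this value's decode

decoded: FAILS_AT (geo.latitude, R1)


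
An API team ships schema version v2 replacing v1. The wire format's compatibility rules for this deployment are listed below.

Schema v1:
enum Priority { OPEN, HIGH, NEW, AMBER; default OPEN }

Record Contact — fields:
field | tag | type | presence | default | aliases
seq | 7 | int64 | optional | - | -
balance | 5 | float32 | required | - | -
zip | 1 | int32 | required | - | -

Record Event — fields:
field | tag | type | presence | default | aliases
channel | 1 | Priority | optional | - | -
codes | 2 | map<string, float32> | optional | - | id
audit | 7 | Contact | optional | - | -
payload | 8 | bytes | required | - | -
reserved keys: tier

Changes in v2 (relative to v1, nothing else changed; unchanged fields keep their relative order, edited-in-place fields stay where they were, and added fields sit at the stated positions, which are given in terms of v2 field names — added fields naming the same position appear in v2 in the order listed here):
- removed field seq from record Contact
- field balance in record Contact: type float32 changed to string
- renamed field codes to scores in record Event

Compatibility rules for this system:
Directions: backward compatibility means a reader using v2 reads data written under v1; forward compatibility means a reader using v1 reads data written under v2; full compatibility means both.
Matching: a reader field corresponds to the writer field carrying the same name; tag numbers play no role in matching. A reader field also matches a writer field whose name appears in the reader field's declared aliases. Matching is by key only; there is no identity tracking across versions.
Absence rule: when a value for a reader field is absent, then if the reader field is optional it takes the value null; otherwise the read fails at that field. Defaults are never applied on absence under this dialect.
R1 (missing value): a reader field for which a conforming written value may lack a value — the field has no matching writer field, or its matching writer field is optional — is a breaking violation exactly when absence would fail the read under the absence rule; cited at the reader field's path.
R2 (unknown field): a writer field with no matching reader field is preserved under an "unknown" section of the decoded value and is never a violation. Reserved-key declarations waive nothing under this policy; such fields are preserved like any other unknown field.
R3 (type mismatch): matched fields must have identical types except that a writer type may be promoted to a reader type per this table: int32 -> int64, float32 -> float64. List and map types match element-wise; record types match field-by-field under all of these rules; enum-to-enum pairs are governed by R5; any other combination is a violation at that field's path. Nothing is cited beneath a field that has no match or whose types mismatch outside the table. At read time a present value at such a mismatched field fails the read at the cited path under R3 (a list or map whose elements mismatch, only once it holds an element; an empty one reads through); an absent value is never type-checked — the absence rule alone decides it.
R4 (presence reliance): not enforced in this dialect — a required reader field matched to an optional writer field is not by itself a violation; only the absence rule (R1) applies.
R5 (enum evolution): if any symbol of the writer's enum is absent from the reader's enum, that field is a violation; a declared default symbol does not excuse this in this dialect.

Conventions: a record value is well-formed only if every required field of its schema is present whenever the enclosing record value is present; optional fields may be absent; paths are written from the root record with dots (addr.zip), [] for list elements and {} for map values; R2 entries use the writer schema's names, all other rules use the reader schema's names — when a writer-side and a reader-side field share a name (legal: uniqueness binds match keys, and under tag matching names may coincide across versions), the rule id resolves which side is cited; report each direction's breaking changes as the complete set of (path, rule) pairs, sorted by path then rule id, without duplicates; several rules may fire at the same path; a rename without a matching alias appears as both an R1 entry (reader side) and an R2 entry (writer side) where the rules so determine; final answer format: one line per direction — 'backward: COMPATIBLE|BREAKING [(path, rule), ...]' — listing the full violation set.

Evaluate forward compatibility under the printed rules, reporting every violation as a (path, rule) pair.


arrows below run writer -> reader for Event
forward for Event (reader v1, writer v2):
  channel <- channel (Priority -> Priority, writer optional)
  codes has no writer counterpart
  audit <- audit (Contact -> Contact, writer optional)
  payload <- payload (bytes -> bytes, writer required)
  scores (writer side), unknown to reader
  audit.seq has no writer counterpart
  audit.balance <- audit.balance (string -> float32, writer required)
  audit.zip <- audit.zip (int32 -> int32, writer required)
  R3 fires at audit.balance
  => 1 violation(s): forward is BREAKING for Event
checking off the Event differences that do not matter here:
  removed field seq from record Contact -> inert for the asked Event verdict: nothing fires
  renamed field codes to scores in record Event -> inert for the asked Event verdict: nothing fires

forward: BREAKING [(audit.balance, R3)]


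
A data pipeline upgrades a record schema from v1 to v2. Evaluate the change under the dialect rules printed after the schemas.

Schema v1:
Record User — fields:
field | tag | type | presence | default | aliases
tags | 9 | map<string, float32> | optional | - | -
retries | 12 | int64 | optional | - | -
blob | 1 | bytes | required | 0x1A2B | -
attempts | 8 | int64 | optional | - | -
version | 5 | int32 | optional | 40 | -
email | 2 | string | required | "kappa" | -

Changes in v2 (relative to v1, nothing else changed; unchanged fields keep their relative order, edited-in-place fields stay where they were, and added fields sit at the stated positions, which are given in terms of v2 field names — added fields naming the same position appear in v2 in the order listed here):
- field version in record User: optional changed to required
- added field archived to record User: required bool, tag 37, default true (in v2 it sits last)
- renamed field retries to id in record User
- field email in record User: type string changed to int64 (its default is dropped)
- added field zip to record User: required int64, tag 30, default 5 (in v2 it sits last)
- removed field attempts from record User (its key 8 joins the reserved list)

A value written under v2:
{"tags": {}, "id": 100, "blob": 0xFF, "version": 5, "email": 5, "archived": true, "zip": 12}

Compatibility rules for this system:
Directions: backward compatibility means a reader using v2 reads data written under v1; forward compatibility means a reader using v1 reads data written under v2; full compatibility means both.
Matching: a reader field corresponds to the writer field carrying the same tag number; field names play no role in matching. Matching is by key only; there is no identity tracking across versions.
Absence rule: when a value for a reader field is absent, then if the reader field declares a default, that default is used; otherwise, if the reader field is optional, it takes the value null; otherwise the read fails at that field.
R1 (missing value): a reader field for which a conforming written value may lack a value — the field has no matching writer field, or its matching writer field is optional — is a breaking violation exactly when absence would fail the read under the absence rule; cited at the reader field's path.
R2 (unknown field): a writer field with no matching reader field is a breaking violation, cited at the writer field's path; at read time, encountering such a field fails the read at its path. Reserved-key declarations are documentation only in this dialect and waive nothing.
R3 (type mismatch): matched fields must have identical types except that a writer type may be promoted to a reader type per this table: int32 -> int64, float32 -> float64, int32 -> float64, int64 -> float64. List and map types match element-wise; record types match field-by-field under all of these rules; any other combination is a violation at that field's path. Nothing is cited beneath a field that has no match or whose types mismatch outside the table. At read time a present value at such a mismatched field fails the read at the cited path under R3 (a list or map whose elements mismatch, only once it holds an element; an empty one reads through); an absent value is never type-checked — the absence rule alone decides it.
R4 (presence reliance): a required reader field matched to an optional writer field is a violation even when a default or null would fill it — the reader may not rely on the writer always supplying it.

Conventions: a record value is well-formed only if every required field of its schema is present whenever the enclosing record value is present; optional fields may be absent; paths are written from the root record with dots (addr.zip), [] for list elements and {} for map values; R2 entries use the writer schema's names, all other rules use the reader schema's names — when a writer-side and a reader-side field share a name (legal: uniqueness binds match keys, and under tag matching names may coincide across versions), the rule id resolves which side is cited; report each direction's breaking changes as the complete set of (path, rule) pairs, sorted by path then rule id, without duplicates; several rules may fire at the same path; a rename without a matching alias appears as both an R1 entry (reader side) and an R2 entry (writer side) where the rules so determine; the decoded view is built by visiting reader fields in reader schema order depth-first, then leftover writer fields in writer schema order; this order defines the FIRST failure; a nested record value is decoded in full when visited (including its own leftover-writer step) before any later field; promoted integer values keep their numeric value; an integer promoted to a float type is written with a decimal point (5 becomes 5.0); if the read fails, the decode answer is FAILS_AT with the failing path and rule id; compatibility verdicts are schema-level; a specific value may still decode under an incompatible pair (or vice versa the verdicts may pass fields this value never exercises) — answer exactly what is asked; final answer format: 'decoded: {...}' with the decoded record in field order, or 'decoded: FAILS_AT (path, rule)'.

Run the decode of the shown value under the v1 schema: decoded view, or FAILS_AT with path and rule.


decoded: FAILS_AT (email, R3)

each type pair in User: writer, then reader
migrating the User value to v1:
  tags := {}
  retries := 100 (from writer id)
  blob := 0xFF
  attempts := null (absent, optional -> null)
  version := 5
  read fails at email under R3
  => FAILS_AT (email, R3)
remaining User differences; none change what is asked:
  field version in record User: optional changed to required -> shifts the User verdicts, not this decode
  added field zip to record User: required int64, tag 30, default 5 (in v2 it sits last) -> shifts the User verdicts, not this decode
  renamed field retries to id in record User -> triggers nothing under the printed rules; the User answer is the same either way
  added field archived to record User: required bool, tag 37, default true (in v2 it sits last) -> shifts the User verdicts, not this decode
  removed field attempts from record User (its key 8 joins the reserved list) -> shifts the User verdicts, not this decode


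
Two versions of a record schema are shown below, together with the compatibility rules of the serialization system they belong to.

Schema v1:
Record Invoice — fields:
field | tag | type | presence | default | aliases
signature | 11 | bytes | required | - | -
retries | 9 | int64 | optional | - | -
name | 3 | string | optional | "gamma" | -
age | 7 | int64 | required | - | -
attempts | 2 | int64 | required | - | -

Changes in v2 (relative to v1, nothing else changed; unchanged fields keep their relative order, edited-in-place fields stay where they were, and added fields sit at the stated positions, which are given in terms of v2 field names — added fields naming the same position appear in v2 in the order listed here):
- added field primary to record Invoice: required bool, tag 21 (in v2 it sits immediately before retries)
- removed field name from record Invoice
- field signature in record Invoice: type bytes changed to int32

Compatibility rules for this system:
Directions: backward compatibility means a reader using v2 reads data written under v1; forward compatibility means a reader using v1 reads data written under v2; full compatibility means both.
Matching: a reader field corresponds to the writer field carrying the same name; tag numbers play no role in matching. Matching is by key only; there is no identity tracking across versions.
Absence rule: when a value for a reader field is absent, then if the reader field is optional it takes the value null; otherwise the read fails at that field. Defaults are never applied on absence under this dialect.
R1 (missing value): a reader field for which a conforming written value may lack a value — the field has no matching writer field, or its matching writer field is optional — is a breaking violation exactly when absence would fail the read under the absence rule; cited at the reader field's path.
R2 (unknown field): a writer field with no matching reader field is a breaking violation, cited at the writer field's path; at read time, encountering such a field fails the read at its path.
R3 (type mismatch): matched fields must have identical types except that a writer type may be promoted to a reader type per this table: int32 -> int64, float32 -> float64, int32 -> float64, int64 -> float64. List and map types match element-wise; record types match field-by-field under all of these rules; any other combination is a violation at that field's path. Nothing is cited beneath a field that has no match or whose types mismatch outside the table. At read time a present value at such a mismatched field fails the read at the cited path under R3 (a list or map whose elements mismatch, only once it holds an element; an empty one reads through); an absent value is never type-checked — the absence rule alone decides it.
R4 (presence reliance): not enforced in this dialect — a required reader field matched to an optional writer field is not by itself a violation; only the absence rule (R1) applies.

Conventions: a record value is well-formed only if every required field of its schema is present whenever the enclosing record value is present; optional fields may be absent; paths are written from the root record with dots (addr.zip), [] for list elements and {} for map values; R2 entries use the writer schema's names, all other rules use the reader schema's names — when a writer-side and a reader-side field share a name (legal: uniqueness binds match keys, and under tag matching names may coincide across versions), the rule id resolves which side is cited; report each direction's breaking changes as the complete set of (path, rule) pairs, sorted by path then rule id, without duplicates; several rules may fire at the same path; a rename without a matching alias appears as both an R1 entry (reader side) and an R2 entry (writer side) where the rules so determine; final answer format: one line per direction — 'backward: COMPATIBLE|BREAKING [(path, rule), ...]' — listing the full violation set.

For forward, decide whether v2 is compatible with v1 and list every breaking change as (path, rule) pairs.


arrows below run writer -> reader for Invoice
forward analysis of Invoice with v1 as reader and v2 as writer:
  int32 -> bytes, writer required: signature aligns to signature
  int64 -> int64, writer optional: retries aligns to retries
  name: no writer-side match
  int64 -> int64, writer required: age aligns to age
  int64 -> int64, writer required: attempts aligns to attempts
  writer primary: unknown to reader
  R2 fires at primary
  R3 fires at signature
  => 2 violation(s): forward is BREAKING for Invoice
remaining Invoice differences; none change what is asked:
  removed field name from record Invoice -> its effect on Invoice is confined to the backward direction, not asked

forward: BREAKING [(primary, R2), (signature, R3)]
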